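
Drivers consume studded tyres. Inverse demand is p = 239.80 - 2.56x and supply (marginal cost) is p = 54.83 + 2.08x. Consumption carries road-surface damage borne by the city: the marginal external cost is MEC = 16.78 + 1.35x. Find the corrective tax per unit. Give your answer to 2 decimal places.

tax = 54.69 per unit

Social marginal benefit = demand − MEC = 223.02 - 3.91x.
Set SMB = MC: 223.02 - 3.91x = 54.83 + 2.08x → x* = 28.0785.
The Pigouvian tax equals MEC at x*: 16.78 + 1.35×28.0785 = 54.6860.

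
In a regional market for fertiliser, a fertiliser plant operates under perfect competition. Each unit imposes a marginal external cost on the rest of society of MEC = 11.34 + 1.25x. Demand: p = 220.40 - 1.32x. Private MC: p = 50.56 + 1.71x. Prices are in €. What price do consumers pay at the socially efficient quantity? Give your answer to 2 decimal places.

Social marginal cost = private MC + MEC = 61.90 + 2.96x.
Set SMC = demand: 61.90 + 2.96x = 220.40 - 1.32x → x* = 37.0327.
Consumer price on the demand curve at x*: 220.40 − 1.32×37.0327 = 171.5168.

P = €171.52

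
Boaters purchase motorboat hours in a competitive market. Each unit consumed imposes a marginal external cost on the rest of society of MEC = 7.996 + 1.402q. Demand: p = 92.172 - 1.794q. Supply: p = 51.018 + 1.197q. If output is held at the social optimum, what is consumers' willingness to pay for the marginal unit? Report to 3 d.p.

Social marginal benefit = demand − MEC = 84.176 - 3.196q.
Set SMB = MC: 84.176 - 3.196q = 51.018 + 1.197q → q* = 7.5479.
Consumer price on the demand curve at q*: 92.172 − 1.794×7.5479 = 78.6311.

P = 78.631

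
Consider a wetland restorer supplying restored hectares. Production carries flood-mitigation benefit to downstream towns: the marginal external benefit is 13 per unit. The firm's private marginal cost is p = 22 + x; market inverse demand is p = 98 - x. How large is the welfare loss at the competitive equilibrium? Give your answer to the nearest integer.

Market equilibrium (private): 22 + x = 98 - x → x_m = 38.0000.
Social marginal cost = private MC − MEB = 9 + x.
Set SMC = demand: 9 + x = 98 - x → x* = 44.5000.
Between x* and x_m the wedge demand − SMC runs linearly from 0 to MEB(x_m), so the loss is a triangle.
DWL = ½ × 6.5000 × 13.0000 = 42.2500.

DWL = 42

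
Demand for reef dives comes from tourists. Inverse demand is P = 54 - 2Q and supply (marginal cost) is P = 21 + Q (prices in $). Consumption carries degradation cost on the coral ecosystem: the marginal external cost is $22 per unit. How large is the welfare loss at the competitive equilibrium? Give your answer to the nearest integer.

Market equilibrium (private): 21 + Q = 54 - 2Q → Q_m = 11.0000.
Social marginal benefit = demand − MEC = 32 - 2Q.
Set SMB = MC: 32 - 2Q = 21 + Q → Q* = 3.6667.
The welfare-loss triangle has base |Q_m − Q*| and height MEC(Q_m) (the vertical gap between SMB and MC is zero at Q* and MEC at Q_m).
DWL = ½ × 7.3333 × 22.0000 = 80.6663.

DWL = $81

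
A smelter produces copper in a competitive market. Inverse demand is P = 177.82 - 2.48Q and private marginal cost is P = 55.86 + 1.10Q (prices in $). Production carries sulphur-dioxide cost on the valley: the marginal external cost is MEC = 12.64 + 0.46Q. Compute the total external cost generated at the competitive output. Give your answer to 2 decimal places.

$697.54

Market equilibrium (private): 55.86 + 1.10Q = 177.82 - 2.48Q → Q_m = 34.0670.
Total external cost = ∫₀^{Q_m} (12.64 + 0.46Q) dQ = 12.64×34.0670 + ½×0.46×34.0670² = 697.5358.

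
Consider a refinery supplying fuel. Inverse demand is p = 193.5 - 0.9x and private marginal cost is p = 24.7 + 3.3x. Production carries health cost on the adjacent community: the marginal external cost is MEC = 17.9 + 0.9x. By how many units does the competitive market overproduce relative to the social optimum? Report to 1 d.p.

10.6 units

Market equilibrium (private): 24.7 + 3.3x = 193.5 - 0.9x → x_m = 40.1905.
Social marginal cost = private MC + MEC = 42.6 + 4.2x.
Set SMC = demand: 42.6 + 4.2x = 193.5 - 0.9x → x* = 29.5882.
Gap = |40.1905 − 29.5882| = 10.6023.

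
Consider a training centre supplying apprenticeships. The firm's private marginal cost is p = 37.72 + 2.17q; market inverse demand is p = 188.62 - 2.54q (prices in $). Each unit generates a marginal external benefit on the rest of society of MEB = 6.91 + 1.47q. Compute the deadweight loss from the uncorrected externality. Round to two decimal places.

Market equilibrium (private): 37.72 + 2.17q = 188.62 - 2.54q → q_m = 32.0382.
Social marginal cost = private MC − MEB = 30.81 + 0.70q.
Set SMC = demand: 30.81 + 0.70q = 188.62 - 2.54q → q* = 48.7068.
The welfare-loss triangle has base |q_m − q*| and height MEB(q_m) (the vertical gap between SMC and demand is zero at q* and MEB at q_m).
DWL = ½ × 16.6686 × 54.0062 = 450.1039.

DWL = $450.10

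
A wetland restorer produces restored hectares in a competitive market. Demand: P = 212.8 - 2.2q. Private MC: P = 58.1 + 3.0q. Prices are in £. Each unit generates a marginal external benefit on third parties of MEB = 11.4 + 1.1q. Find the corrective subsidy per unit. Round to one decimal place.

subsidy = £56.0 per unit

Social marginal cost = private MC − MEB = 46.7 + 1.9q.
Set SMC = demand: 46.7 + 1.9q = 212.8 - 2.2q → q* = 40.5122.
The Pigouvian subsidy equals MEB at q*: 11.4 + 1.1×40.5122 = 55.9634.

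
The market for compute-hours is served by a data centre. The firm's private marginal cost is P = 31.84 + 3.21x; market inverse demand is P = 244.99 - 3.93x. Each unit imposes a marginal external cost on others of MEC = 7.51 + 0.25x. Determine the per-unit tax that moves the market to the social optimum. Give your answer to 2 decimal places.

tax = 14.47 per unit

Social marginal cost = private MC + MEC = 39.35 + 3.46x.
Set SMC = demand: 39.35 + 3.46x = 244.99 - 3.93x → x* = 27.8268.
The Pigouvian tax equals MEC at x*: 7.51 + 0.25×27.8268 = 14.4667.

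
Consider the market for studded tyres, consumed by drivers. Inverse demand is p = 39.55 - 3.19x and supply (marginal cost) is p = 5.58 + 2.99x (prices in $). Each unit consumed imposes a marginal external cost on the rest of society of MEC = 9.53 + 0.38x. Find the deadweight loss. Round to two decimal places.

Market equilibrium (private): 5.58 + 2.99x = 39.55 - 3.19x → x_m = 5.4968.
Social marginal benefit = demand − MEC = 30.02 - 3.57x.
Set SMB = MC: 30.02 - 3.57x = 5.58 + 2.99x → x* = 3.7256.
Height of the DWL triangle at x_m is MC(x_m) − SMB(x_m) = MEC(x_m) = 11.6188.
DWL = ½ × 1.7712 × 11.6188 = 10.2896.

DWL = $10.29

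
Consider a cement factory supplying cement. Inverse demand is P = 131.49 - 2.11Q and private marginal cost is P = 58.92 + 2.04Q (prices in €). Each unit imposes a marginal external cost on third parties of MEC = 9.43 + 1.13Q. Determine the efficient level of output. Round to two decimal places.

Q* = 11.96

Social marginal cost = private MC + MEC = 68.35 + 3.17Q.
Set SMC = demand: 68.35 + 3.17Q = 131.49 - 2.11Q → Q* = 11.9583.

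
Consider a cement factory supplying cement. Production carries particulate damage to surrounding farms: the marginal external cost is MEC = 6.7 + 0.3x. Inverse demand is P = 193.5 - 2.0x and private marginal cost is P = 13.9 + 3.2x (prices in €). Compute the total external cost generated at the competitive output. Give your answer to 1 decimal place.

Market equilibrium (private): 13.9 + 3.2x = 193.5 - 2.0x → x_m = 34.5385.
Total external cost = ∫₀^{x_m} (6.7 + 0.3x) dx = 6.7×34.5385 + ½×0.3×34.5385² = 410.3441.

€410.3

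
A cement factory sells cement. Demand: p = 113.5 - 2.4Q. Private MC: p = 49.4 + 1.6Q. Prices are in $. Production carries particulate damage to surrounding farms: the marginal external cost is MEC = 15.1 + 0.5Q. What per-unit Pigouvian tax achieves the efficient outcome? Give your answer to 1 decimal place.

Social marginal cost = private MC + MEC = 64.5 + 2.1Q.
Set SMC = demand: 64.5 + 2.1Q = 113.5 - 2.4Q → Q* = 10.8889.
The Pigouvian tax equals MEC at Q*: 15.1 + 0.5×10.8889 = 20.5445.

tax = $20.5 per unit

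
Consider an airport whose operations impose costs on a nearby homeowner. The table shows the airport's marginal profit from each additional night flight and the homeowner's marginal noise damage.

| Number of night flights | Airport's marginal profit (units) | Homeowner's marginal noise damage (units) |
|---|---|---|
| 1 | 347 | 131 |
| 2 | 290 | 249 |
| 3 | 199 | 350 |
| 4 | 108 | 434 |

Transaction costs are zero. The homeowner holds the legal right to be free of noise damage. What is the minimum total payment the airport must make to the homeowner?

380

Efficient level: marginal profit ≥ marginal noise damage through level 2, so k* = 2.
With the homeowner holding the right, the airport must at least compensate total damage at k*: 131 + 249 = 380.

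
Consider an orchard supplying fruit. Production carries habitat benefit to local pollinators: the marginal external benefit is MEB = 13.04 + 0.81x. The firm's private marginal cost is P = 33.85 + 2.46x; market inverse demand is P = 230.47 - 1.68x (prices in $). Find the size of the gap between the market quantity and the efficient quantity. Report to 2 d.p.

15.47 units

Market equilibrium (private): 33.85 + 2.46x = 230.47 - 1.68x → x_m = 47.4928.
Social marginal cost = private MC − MEB = 20.81 + 1.65x.
Set SMC = demand: 20.81 + 1.65x = 230.47 - 1.68x → x* = 62.9610.
Gap = |47.4928 − 62.9610| = 15.4682.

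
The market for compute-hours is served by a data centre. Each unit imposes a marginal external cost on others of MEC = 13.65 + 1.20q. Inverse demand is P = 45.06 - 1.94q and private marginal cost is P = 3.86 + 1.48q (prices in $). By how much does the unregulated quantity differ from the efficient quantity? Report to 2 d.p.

6.08 units

Market equilibrium (private): 3.86 + 1.48q = 45.06 - 1.94q → q_m = 12.0468.
Social marginal cost = private MC + MEC = 17.51 + 2.68q.
Set SMC = demand: 17.51 + 2.68q = 45.06 - 1.94q → q* = 5.9632.
Gap = |12.0468 − 5.9632| = 6.0836.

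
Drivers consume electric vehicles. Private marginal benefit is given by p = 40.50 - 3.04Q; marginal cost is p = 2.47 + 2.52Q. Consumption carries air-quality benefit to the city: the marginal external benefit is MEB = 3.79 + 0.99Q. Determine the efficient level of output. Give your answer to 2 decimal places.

Social marginal benefit = demand + MEB = 44.29 - 2.05Q.
Set SMB = MC: 44.29 - 2.05Q = 2.47 + 2.52Q → Q* = 9.1510.

Q* = 9.15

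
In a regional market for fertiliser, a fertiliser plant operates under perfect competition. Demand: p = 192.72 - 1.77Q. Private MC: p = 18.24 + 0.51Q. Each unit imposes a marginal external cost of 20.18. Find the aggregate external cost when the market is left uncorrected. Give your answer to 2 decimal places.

1544.30

Market equilibrium (private): 18.24 + 0.51Q = 192.72 - 1.77Q → Q_m = 76.5263.
Total external cost = MEC × Q_m = 20.18 × 76.5263 = 1544.3007.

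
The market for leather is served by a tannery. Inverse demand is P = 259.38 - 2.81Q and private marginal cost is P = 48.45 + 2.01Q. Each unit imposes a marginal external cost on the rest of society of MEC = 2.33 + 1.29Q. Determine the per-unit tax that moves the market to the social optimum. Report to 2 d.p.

tax = 46.37 per unit

Social marginal cost = private MC + MEC = 50.78 + 3.30Q.
Set SMC = demand: 50.78 + 3.30Q = 259.38 - 2.81Q → Q* = 34.1408.
The Pigouvian tax equals MEC at Q*: 2.33 + 1.29×34.1408 = 46.3716.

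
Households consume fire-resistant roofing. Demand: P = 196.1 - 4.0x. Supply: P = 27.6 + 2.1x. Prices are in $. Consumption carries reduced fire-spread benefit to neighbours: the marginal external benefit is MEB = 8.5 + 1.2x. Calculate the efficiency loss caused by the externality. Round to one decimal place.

Market equilibrium (private): 27.6 + 2.1x = 196.1 - 4.0x → x_m = 27.6230.
Social marginal benefit = demand + MEB = 204.6 - 2.8x.
Set SMB = MC: 204.6 - 2.8x = 27.6 + 2.1x → x* = 36.1224.
Height of the DWL triangle at x_m is SMB(x_m) − MC(x_m) = MEB(x_m) = 41.6475.
DWL = ½ × 8.4994 × 41.6475 = 176.9894.

DWL = $177.0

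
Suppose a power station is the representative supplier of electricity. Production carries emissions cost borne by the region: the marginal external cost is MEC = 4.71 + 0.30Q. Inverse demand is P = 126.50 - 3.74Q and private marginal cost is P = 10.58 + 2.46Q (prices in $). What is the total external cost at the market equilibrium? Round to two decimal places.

$140.50

Market equilibrium (private): 10.58 + 2.46Q = 126.50 - 3.74Q → Q_m = 18.6968.
Total external cost = ∫₀^{Q_m} (4.71 + 0.30Q) dQ = 4.71×18.6968 + ½×0.30×18.6968² = 140.4975.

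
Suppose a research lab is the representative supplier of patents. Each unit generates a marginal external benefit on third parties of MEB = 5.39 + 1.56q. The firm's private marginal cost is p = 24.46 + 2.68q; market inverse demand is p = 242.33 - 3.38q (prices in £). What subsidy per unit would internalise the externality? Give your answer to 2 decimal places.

Social marginal cost = private MC − MEB = 19.07 + 1.12q.
Set SMC = demand: 19.07 + 1.12q = 242.33 - 3.38q → q* = 49.6133.
The Pigouvian subsidy equals MEB at q*: 5.39 + 1.56×49.6133 = 82.7867.

subsidy = £82.79 per unit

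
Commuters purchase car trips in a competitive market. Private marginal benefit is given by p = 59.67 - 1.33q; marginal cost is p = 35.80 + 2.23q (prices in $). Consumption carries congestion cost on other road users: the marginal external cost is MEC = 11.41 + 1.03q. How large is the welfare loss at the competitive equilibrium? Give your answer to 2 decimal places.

DWL = $36.55

Market equilibrium (private): 35.80 + 2.23q = 59.67 - 1.33q → q_m = 6.7051.
Social marginal benefit = demand − MEC = 48.26 - 2.36q.
Set SMB = MC: 48.26 - 2.36q = 35.80 + 2.23q → q* = 2.7146.
The welfare-loss triangle has base |q_m − q*| and height MEC(q_m) (the vertical gap between SMB and MC is zero at q* and MEC at q_m).
DWL = ½ × 3.9905 × 18.3162 = 36.5454.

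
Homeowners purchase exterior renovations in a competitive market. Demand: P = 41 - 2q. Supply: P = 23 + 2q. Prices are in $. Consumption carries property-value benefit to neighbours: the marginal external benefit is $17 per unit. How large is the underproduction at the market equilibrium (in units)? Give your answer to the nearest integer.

Market equilibrium (private): 23 + 2q = 41 - 2q → q_m = 4.5000.
Social marginal benefit = demand + MEB = 58 - 2q.
Set SMB = MC: 58 - 2q = 23 + 2q → q* = 8.7500.
Gap = |4.5000 − 8.7500| = 4.2500.

4 units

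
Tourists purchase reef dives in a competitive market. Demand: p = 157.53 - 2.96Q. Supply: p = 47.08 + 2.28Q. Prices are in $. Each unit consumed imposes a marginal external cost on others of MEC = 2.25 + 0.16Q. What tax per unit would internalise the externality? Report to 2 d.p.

tax = $5.46 per unit

Social marginal benefit = demand − MEC = 155.28 - 3.12Q.
Set SMB = MC: 155.28 - 3.12Q = 47.08 + 2.28Q → Q* = 20.0370.
The Pigouvian tax equals MEC at Q*: 2.25 + 0.16×20.0370 = 5.4559.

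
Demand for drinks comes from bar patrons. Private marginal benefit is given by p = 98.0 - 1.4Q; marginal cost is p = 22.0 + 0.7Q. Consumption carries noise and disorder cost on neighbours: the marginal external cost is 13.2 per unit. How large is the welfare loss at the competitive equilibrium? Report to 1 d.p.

DWL = 41.5

Market equilibrium (private): 22.0 + 0.7Q = 98.0 - 1.4Q → Q_m = 36.1905.
Social marginal benefit = demand − MEC = 84.8 - 1.4Q.
Set SMB = MC: 84.8 - 1.4Q = 22.0 + 0.7Q → Q* = 29.9048.
The loss is the area between SMB and MC from Q* to Q_m; with linear curves that's a triangle of height MEC(Q_m).
DWL = ½ × 6.2857 × 13.2000 = 41.4856.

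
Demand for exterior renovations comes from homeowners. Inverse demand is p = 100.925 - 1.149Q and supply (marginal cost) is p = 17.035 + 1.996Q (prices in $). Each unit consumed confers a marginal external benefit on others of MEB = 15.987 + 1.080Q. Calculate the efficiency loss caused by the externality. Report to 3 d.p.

Market equilibrium (private): 17.035 + 1.996Q = 100.925 - 1.149Q → Q_m = 26.6741.
Social marginal benefit = demand + MEB = 116.912 - 0.069Q.
Set SMB = MC: 116.912 - 0.069Q = 17.035 + 1.996Q → Q* = 48.3666.
Height of the DWL triangle at Q_m is SMB(Q_m) − MC(Q_m) = MEB(Q_m) = 44.7950.
DWL = ½ × 21.6925 × 44.7950 = 485.8578.

DWL = $485.858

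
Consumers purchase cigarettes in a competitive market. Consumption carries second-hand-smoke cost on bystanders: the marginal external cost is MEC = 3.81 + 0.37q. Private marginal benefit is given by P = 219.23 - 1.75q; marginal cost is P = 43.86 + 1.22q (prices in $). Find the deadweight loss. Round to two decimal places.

DWL = $98.55

Market equilibrium (private): 43.86 + 1.22q = 219.23 - 1.75q → q_m = 59.0471.
Social marginal benefit = demand − MEC = 215.42 - 2.12q.
Set SMB = MC: 215.42 - 2.12q = 43.86 + 1.22q → q* = 51.3653.
Height of the DWL triangle at q_m is MC(q_m) − SMB(q_m) = MEC(q_m) = 25.6574.
DWL = ½ × 7.6818 × 25.6574 = 98.5475.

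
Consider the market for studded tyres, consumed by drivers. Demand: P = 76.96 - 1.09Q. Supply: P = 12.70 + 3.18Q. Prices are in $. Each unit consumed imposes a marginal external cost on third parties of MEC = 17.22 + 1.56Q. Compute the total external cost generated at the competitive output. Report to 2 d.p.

$435.80

Market equilibrium (private): 12.70 + 3.18Q = 76.96 - 1.09Q → Q_m = 15.0492.
Total external cost = ∫₀^{Q_m} (17.22 + 1.56Q) dQ = 17.22×15.0492 + ½×1.56×15.0492² = 435.8004.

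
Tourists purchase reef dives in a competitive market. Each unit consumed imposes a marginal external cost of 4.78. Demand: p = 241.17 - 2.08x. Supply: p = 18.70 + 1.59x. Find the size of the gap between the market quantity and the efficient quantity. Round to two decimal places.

1.30 units

Market equilibrium (private): 18.70 + 1.59x = 241.17 - 2.08x → x_m = 60.6185.
Social marginal benefit = demand − MEC = 236.39 - 2.08x.
Set SMB = MC: 236.39 - 2.08x = 18.70 + 1.59x → x* = 59.3161.
Gap = |60.6185 − 59.3161| = 1.3024.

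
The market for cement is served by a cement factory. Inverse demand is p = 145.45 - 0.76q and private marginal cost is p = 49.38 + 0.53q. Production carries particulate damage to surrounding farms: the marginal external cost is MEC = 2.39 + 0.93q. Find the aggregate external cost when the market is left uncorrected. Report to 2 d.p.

2756.98

Market equilibrium (private): 49.38 + 0.53q = 145.45 - 0.76q → q_m = 74.4729.
Total external cost = ∫₀^{q_m} (2.39 + 0.93q) dq = 2.39×74.4729 + ½×0.93×74.4729² = 2756.9792.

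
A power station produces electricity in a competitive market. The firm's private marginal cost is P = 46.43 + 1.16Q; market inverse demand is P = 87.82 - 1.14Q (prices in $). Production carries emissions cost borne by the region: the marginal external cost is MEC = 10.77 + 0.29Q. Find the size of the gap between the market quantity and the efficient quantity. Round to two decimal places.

Market equilibrium (private): 46.43 + 1.16Q = 87.82 - 1.14Q → Q_m = 17.9957.
Social marginal cost = private MC + MEC = 57.20 + 1.45Q.
Set SMC = demand: 57.20 + 1.45Q = 87.82 - 1.14Q → Q* = 11.8224.
Gap = |17.9957 − 11.8224| = 6.1733.

6.17 units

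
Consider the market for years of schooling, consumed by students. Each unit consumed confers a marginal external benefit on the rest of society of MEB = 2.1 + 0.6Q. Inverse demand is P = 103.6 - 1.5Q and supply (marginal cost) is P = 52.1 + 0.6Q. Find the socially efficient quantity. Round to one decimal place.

Social marginal benefit = demand + MEB = 105.7 - 0.9Q.
Set SMB = MC: 105.7 - 0.9Q = 52.1 + 0.6Q → Q* = 35.7333.

Q* = 35.7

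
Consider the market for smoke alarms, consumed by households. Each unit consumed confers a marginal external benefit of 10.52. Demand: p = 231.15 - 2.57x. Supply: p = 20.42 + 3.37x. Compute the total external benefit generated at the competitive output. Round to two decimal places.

373.21

Market equilibrium (private): 20.42 + 3.37x = 231.15 - 2.57x → x_m = 35.4764.
Total external benefit = MEB × x_m = 10.52 × 35.4764 = 373.2117.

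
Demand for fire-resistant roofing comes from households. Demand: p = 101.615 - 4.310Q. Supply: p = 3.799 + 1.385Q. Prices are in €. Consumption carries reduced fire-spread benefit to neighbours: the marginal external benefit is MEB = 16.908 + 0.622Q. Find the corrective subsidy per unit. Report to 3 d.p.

subsidy = €30.974 per unit

Social marginal benefit = demand + MEB = 118.523 - 3.688Q.
Set SMB = MC: 118.523 - 3.688Q = 3.799 + 1.385Q → Q* = 22.6146.
The Pigouvian subsidy equals MEB at Q*: 16.908 + 0.622×22.6146 = 30.9743.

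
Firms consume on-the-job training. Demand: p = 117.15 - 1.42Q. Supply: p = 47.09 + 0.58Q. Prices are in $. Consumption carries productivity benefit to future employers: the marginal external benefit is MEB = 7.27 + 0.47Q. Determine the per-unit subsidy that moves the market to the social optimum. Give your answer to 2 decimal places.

subsidy = $31.02 per unit

Social marginal benefit = demand + MEB = 124.42 - 0.95Q.
Set SMB = MC: 124.42 - 0.95Q = 47.09 + 0.58Q → Q* = 50.5425.
The Pigouvian subsidy equals MEB at Q*: 7.27 + 0.47×50.5425 = 31.0250.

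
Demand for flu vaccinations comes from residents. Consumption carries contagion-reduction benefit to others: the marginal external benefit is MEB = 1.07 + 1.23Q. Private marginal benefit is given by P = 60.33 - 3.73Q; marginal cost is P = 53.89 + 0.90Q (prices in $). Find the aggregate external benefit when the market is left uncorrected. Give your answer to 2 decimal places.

Market equilibrium (private): 53.89 + 0.90Q = 60.33 - 3.73Q → Q_m = 1.3909.
Total external benefit = ∫₀^{Q_m} (1.07 + 1.23Q) dQ = 1.07×1.3909 + ½×1.23×1.3909² = 2.6780.

$2.68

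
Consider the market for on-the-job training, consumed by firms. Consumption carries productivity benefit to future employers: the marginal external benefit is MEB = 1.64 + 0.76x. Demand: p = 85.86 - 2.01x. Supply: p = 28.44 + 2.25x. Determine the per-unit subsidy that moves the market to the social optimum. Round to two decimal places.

Social marginal benefit = demand + MEB = 87.50 - 1.25x.
Set SMB = MC: 87.50 - 1.25x = 28.44 + 2.25x → x* = 16.8743.
The Pigouvian subsidy equals MEB at x*: 1.64 + 0.76×16.8743 = 14.4645.

subsidy = 14.46 per unit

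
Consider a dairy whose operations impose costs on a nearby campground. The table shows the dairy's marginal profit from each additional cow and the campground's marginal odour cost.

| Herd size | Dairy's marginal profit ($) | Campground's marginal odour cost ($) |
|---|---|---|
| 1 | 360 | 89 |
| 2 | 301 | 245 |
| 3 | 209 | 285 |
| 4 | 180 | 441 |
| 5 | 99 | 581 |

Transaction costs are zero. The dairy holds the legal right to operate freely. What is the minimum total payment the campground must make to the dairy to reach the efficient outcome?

Left alone the dairy would choose level 5 (marginal profit stays positive).
Efficient level: k* = 2 (marginal profit ≥ marginal odour cost through 2).
The campground must at least cover the dairy's forgone profit from cutting 5→2: 209 + 180 + 99 = 488.

$488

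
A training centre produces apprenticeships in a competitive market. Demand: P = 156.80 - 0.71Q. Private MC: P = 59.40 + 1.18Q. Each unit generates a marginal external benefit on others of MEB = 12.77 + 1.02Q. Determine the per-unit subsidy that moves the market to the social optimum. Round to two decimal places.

subsidy = 141.93 per unit

Social marginal cost = private MC − MEB = 46.63 + 0.16Q.
Set SMC = demand: 46.63 + 0.16Q = 156.80 - 0.71Q → Q* = 126.6322.
The Pigouvian subsidy equals MEB at Q*: 12.77 + 1.02×126.6322 = 141.9348.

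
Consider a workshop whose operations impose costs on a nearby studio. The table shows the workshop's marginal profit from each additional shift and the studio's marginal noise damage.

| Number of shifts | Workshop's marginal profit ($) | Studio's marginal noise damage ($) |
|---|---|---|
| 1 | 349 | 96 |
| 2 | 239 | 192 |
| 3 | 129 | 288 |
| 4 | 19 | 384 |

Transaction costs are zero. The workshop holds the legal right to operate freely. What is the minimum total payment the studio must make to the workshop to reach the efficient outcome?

$148

Left alone the workshop would choose level 4 (marginal profit stays positive).
Efficient level: k* = 2 (marginal profit ≥ marginal noise damage through 2).
The studio must at least cover the workshop's forgone profit from cutting 4→2: 129 + 19 = 148.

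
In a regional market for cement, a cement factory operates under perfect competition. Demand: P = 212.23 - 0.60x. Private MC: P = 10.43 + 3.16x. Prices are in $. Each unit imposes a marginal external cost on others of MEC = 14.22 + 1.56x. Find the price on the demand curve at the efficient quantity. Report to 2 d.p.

Social marginal cost = private MC + MEC = 24.65 + 4.72x.
Set SMC = demand: 24.65 + 4.72x = 212.23 - 0.60x → x* = 35.2594.
Consumer price on the demand curve at x*: 212.23 − 0.60×35.2594 = 191.0744.

P = $191.07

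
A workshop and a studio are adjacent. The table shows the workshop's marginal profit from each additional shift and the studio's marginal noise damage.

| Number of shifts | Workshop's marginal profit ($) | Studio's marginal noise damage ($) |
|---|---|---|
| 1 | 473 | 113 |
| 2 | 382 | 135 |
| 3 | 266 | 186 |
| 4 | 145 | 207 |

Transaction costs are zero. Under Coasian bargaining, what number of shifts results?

Bargaining reaches the level where marginal profit last exceeds marginal noise damage.
That holds through level 3 (266 ≥ 186) but not at 4 (145 < 207).

3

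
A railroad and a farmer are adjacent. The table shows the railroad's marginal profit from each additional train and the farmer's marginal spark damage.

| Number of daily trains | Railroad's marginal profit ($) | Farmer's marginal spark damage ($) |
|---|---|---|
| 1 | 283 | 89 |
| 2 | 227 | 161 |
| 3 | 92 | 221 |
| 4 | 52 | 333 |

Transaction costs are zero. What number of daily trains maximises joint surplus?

2

Bargaining reaches the level where marginal profit last exceeds marginal spark damage.
That holds through level 2 (227 ≥ 161) but not at 3 (92 < 221).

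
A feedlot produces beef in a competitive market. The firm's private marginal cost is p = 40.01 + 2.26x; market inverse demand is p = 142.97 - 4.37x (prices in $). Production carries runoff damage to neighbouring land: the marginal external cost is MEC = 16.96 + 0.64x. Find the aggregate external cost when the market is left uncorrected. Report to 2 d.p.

Market equilibrium (private): 40.01 + 2.26x = 142.97 - 4.37x → x_m = 15.5294.
Total external cost = ∫₀^{x_m} (16.96 + 0.64x) dx = 16.96×15.5294 + ½×0.64×15.5294² = 340.5505.

$340.55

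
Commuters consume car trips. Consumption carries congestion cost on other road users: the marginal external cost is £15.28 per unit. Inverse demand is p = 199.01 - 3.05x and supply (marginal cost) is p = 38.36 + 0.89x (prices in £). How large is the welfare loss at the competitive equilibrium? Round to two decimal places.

Market equilibrium (private): 38.36 + 0.89x = 199.01 - 3.05x → x_m = 40.7741.
Social marginal benefit = demand − MEC = 183.73 - 3.05x.
Set SMB = MC: 183.73 - 3.05x = 38.36 + 0.89x → x* = 36.8959.
The loss is the area between SMB and MC from x* to x_m; with linear curves that's a triangle of height MEC(x_m).
DWL = ½ × 3.8782 × 15.2800 = 29.6294.

DWL = £29.63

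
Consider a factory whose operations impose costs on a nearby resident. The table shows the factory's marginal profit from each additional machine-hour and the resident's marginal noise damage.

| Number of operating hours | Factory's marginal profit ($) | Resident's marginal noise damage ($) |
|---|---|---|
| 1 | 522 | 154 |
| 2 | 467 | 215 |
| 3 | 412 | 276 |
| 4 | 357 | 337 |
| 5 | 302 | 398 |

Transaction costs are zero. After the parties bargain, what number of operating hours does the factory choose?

4

Bargaining reaches the level where marginal profit last exceeds marginal noise damage.
That holds through level 4 (357 ≥ 337) but not at 5 (302 < 398).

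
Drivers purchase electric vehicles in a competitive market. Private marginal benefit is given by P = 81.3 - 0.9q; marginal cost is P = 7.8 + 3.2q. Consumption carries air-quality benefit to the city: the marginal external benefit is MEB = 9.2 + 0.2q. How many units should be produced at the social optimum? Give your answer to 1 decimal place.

Social marginal benefit = demand + MEB = 90.5 - 0.7q.
Set SMB = MC: 90.5 - 0.7q = 7.8 + 3.2q → q* = 21.2051.

q* = 21.2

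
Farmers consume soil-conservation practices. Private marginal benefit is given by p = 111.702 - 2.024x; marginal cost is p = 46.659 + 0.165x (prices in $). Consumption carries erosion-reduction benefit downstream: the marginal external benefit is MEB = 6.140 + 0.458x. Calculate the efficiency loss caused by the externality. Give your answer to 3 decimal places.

Market equilibrium (private): 46.659 + 0.165x = 111.702 - 2.024x → x_m = 29.7136.
Social marginal benefit = demand + MEB = 117.842 - 1.566x.
Set SMB = MC: 117.842 - 1.566x = 46.659 + 0.165x → x* = 41.1225.
The loss is the area between SMB and MC from x* to x_m; with linear curves that's a triangle of height MEB(x_m).
DWL = ½ × 11.4089 × 19.7488 = 112.6560.

DWL = $112.656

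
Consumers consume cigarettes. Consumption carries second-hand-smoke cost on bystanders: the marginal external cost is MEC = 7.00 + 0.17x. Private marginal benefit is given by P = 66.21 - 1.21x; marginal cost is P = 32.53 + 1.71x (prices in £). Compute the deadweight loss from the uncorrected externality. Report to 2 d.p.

DWL = £12.99

Market equilibrium (private): 32.53 + 1.71x = 66.21 - 1.21x → x_m = 11.5342.
Social marginal benefit = demand − MEC = 59.21 - 1.38x.
Set SMB = MC: 59.21 - 1.38x = 32.53 + 1.71x → x* = 8.6343.
Height of the DWL triangle at x_m is MC(x_m) − SMB(x_m) = MEC(x_m) = 8.9608.
DWL = ½ × 2.8999 × 8.9608 = 12.9927.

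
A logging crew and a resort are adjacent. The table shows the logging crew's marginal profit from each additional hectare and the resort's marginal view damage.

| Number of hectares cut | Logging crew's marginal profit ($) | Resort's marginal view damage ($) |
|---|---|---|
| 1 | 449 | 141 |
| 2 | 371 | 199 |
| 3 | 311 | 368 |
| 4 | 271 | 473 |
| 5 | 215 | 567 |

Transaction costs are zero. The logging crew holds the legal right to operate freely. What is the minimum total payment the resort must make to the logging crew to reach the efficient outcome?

Left alone the logging crew would choose level 5 (marginal profit stays positive).
Efficient level: k* = 2 (marginal profit ≥ marginal view damage through 2).
The resort must at least cover the logging crew's forgone profit from cutting 5→2: 311 + 271 + 215 = 797.

$797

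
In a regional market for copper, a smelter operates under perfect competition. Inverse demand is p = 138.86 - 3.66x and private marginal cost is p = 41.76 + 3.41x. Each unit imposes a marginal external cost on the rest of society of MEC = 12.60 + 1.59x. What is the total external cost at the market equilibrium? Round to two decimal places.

323.01

Market equilibrium (private): 41.76 + 3.41x = 138.86 - 3.66x → x_m = 13.7341.
Total external cost = ∫₀^{x_m} (12.60 + 1.59x) dx = 12.60×13.7341 + ½×1.59×13.7341² = 323.0069.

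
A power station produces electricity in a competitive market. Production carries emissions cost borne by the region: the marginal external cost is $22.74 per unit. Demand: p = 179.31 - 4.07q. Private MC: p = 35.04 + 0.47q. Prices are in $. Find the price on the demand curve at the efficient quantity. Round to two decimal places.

P = $70.36

Social marginal cost = private MC + MEC = 57.78 + 0.47q.
Set SMC = demand: 57.78 + 0.47q = 179.31 - 4.07q → q* = 26.7687.
Consumer price on the demand curve at q*: 179.31 − 4.07×26.7687 = 70.3614.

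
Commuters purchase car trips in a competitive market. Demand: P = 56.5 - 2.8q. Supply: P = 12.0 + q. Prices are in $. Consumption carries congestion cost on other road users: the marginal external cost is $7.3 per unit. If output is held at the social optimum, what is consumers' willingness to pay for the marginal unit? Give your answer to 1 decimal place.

P = $29.1

Social marginal benefit = demand − MEC = 49.2 - 2.8q.
Set SMB = MC: 49.2 - 2.8q = 12.0 + q → q* = 9.7895.
Consumer price on the demand curve at q*: 56.5 − 2.8×9.7895 = 29.0894.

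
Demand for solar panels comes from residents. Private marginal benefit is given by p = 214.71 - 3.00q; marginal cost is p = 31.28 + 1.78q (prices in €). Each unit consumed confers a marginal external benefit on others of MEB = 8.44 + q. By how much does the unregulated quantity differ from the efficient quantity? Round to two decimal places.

Market equilibrium (private): 31.28 + 1.78q = 214.71 - 3.00q → q_m = 38.3745.
Social marginal benefit = demand + MEB = 223.15 - 2.00q.
Set SMB = MC: 223.15 - 2.00q = 31.28 + 1.78q → q* = 50.7593.
Gap = |38.3745 − 50.7593| = 12.3848.

12.38 units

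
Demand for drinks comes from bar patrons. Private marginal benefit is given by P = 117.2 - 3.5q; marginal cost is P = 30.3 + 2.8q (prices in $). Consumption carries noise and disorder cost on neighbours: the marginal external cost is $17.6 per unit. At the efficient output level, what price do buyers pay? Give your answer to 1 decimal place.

P = $78.7

Social marginal benefit = demand − MEC = 99.6 - 3.5q.
Set SMB = MC: 99.6 - 3.5q = 30.3 + 2.8q → q* = 11.0000.
Consumer price on the demand curve at q*: 117.2 − 3.5×11.0000 = 78.7000.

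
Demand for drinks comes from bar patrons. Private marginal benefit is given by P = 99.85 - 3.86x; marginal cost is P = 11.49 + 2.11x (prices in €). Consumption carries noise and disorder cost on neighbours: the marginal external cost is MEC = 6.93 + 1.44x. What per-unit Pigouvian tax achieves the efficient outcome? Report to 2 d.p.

Social marginal benefit = demand − MEC = 92.92 - 5.30x.
Set SMB = MC: 92.92 - 5.30x = 11.49 + 2.11x → x* = 10.9892.
The Pigouvian tax equals MEC at x*: 6.93 + 1.44×10.9892 = 22.7544.

tax = €22.75 per unit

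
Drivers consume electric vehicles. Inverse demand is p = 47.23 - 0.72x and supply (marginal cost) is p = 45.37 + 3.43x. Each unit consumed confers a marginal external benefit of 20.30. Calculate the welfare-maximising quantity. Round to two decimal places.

Social marginal benefit = demand + MEB = 67.53 - 0.72x.
Set SMB = MC: 67.53 - 0.72x = 45.37 + 3.43x → x* = 5.3398.

x* = 5.34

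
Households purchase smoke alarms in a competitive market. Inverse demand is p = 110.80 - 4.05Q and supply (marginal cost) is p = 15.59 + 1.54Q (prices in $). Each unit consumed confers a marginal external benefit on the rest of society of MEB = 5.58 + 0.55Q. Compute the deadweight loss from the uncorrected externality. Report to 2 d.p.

Market equilibrium (private): 15.59 + 1.54Q = 110.80 - 4.05Q → Q_m = 17.0322.
Social marginal benefit = demand + MEB = 116.38 - 3.50Q.
Set SMB = MC: 116.38 - 3.50Q = 15.59 + 1.54Q → Q* = 19.9980.
The loss is the area between SMB and MC from Q* to Q_m; with linear curves that's a triangle of height MEB(Q_m).
DWL = ½ × 2.9658 × 14.9477 = 22.1659.

DWL = $22.17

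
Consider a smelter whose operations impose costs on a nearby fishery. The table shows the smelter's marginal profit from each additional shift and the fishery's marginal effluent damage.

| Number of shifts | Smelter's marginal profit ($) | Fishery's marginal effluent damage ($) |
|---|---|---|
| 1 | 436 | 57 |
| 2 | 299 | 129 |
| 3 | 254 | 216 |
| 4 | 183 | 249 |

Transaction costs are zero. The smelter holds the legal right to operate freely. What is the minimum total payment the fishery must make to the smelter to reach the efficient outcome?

Left alone the smelter would choose level 4 (marginal profit stays positive).
Efficient level: k* = 3 (marginal profit ≥ marginal effluent damage through 3).
The fishery must at least cover the smelter's forgone profit from cutting 4→3: 183 = 183.

$183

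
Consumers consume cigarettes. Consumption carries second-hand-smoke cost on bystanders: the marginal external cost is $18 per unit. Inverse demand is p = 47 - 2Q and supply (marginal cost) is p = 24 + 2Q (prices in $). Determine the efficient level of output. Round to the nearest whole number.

Q* = 1

Social marginal benefit = demand − MEC = 29 - 2Q.
Set SMB = MC: 29 - 2Q = 24 + 2Q → Q* = 1.2500.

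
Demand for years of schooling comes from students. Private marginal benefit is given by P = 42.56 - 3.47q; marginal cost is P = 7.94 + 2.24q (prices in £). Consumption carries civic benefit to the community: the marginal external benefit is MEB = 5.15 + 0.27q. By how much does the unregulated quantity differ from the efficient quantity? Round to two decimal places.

Market equilibrium (private): 7.94 + 2.24q = 42.56 - 3.47q → q_m = 6.0630.
Social marginal benefit = demand + MEB = 47.71 - 3.20q.
Set SMB = MC: 47.71 - 3.20q = 7.94 + 2.24q → q* = 7.3107.
Gap = |6.0630 − 7.3107| = 1.2477.

1.25 units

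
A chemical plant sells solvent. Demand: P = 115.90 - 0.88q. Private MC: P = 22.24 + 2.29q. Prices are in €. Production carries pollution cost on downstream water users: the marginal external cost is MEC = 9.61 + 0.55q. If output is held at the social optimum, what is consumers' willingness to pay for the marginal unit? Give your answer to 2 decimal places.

P = €96.02

Social marginal cost = private MC + MEC = 31.85 + 2.84q.
Set SMC = demand: 31.85 + 2.84q = 115.90 - 0.88q → q* = 22.5941.
Consumer price on the demand curve at q*: 115.90 − 0.88×22.5941 = 96.0172.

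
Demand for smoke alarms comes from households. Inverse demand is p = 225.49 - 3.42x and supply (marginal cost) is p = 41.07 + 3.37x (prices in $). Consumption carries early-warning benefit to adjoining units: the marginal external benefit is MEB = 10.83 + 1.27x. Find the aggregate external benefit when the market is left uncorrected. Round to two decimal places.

Market equilibrium (private): 41.07 + 3.37x = 225.49 - 3.42x → x_m = 27.1605.
Total external benefit = ∫₀^{x_m} (10.83 + 1.27x) dx = 10.83×27.1605 + ½×1.27×27.1605² = 762.5831.

$762.58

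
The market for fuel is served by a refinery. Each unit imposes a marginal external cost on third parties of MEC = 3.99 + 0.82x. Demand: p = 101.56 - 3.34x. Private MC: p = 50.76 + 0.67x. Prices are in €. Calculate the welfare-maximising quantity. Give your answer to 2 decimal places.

x* = 9.69

Social marginal cost = private MC + MEC = 54.75 + 1.49x.
Set SMC = demand: 54.75 + 1.49x = 101.56 - 3.34x → x* = 9.6915.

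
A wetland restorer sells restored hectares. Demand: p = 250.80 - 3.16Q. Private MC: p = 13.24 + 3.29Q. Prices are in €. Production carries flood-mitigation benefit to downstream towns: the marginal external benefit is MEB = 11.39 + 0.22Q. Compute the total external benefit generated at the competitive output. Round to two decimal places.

€568.72

Market equilibrium (private): 13.24 + 3.29Q = 250.80 - 3.16Q → Q_m = 36.8310.
Total external benefit = ∫₀^{Q_m} (11.39 + 0.22Q) dQ = 11.39×36.8310 + ½×0.22×36.8310² = 568.7226.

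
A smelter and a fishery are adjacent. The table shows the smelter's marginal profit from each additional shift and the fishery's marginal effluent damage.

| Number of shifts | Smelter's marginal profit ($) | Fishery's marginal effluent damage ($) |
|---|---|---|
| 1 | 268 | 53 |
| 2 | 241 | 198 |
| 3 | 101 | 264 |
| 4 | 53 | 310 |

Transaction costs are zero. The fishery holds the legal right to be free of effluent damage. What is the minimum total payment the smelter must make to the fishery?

$251

Efficient level: marginal profit ≥ marginal effluent damage through level 2, so k* = 2.
With the fishery holding the right, the smelter must at least compensate total damage at k*: 53 + 198 = 251.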